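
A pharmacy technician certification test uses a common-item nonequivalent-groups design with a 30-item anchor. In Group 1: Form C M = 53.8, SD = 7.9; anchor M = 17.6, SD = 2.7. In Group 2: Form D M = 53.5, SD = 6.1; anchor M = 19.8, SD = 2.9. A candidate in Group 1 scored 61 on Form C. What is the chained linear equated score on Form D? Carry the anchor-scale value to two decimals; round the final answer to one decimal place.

54.0

Form C → anchor (Group 1): v = (2.7/7.9)(61 − 53.8) + 17.6 = 20.06
anchor → Form D (Group 2): y = (6.1/2.9)(20.06 − 19.8) + 53.5 = 54.0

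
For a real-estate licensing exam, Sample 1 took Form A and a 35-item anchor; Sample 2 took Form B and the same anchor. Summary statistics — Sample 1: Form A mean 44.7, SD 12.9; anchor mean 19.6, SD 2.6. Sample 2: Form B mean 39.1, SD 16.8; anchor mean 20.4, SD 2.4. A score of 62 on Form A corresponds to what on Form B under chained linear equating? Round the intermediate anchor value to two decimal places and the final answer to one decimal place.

Form A → anchor (Sample 1): v = (2.6/12.9)(62 − 44.7) + 19.6 = 23.09
anchor → Form B (Sample 2): y = (16.8/2.4)(23.09 − 20.4) + 39.1 = 57.9

57.9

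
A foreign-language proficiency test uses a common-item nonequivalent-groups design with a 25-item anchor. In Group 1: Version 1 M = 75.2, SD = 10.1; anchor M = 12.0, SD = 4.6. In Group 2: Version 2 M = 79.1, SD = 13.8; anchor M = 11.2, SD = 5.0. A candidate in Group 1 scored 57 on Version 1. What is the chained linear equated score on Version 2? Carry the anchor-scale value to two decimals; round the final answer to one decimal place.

Version 1 → anchor (Group 1): v = (4.6/10.1)(57 − 75.2) + 12.0 = 3.71
anchor → Version 2 (Group 2): y = (13.8/5.0)(3.71 − 11.2) + 79.1 = 58.4

58.4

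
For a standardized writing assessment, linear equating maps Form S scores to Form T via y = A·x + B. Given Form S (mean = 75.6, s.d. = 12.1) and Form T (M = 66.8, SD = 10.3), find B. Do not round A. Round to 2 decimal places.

A = SD_Y / SD_X = 10.3 / 12.1 = 0.851240
B = M_Y − A·M_X = 66.8 − 0.851240 × 75.6 = 2.45

2.45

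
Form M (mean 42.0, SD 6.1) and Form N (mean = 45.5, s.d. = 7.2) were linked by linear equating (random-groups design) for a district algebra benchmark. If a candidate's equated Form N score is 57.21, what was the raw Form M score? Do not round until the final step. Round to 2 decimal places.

51.92

Invert y = (SD_Y/SD_X)(x − M_X) + M_Y:
x = (SD_X/SD_Y)(y − M_Y) + M_X = (6.1/7.2)(57.21 − 45.5) + 42.0
x = 0.847222 × 11.710 + 42.0 = 51.92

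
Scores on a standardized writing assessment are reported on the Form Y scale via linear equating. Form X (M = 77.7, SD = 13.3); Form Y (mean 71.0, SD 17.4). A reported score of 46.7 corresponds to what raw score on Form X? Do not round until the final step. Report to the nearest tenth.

Invert y = (SD_Y/SD_X)(x − M_X) + M_Y:
x = (SD_X/SD_Y)(y − M_Y) + M_X = (13.3/17.4)(46.7 − 71.0) + 77.7
x = 0.764368 × -24.300 + 77.7 = 59.1

59.1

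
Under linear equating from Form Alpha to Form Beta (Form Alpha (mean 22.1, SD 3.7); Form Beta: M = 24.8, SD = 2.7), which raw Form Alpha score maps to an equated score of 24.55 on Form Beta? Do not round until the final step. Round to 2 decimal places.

Invert y = (SD_Y/SD_X)(x − M_X) + M_Y:
x = (SD_X/SD_Y)(y − M_Y) + M_X = (3.7/2.7)(24.55 − 24.8) + 22.1
x = 1.370370 × -0.250 + 22.1 = 21.76

21.76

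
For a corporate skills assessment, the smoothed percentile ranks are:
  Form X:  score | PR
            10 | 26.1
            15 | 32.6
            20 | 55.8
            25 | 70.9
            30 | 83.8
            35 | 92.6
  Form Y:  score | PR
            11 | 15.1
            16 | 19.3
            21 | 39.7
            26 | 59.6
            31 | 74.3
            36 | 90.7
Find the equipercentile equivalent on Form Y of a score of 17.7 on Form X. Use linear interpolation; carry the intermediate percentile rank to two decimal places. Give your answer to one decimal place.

PR of 17.7 on Form X: 32.6 + (17.7 − 15)/(20 − 15) × (55.8 − 32.6) = 45.13
On Form Y, PR 45.13 falls between score 21 (PR 39.7) and 26 (PR 59.6).
Interpolate: 21 + (45.13 − 39.7)/(59.6 − 39.7) × (26 − 21) = 22.4

22.4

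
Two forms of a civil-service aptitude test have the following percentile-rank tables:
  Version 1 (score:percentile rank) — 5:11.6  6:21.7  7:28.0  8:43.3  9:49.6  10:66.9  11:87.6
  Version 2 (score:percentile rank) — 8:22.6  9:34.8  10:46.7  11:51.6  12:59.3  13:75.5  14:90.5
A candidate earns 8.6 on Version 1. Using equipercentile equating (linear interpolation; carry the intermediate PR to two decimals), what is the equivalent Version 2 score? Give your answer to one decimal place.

10.1

PR of 8.6 on Version 1: 43.3 + (8.6 − 8)/(9 − 8) × (49.6 − 43.3) = 47.08
On Version 2, PR 47.08 falls between score 10 (PR 46.7) and 11 (PR 51.6).
Interpolate: 10 + (47.08 − 46.7)/(51.6 − 46.7) × (11 − 10) = 10.1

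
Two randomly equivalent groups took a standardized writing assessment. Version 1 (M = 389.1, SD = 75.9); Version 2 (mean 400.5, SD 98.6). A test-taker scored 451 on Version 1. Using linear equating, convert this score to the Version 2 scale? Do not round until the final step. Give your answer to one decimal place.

480.9

Linear equating: y = (SD_Y/SD_X)(x − M_X) + M_Y
y = (98.6/75.9)(451 − 389.1) + 400.5
y = 1.299078 × 61.9 + 400.5 = 80.4129 + 400.5 = 480.9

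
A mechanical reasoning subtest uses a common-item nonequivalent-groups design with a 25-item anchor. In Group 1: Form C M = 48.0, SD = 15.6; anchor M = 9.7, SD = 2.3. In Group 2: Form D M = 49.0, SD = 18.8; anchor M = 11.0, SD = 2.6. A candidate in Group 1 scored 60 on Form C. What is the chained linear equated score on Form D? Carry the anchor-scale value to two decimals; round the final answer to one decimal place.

52.4

Form C → anchor (Group 1): v = (2.3/15.6)(60 − 48.0) + 9.7 = 11.47
anchor → Form D (Group 2): y = (18.8/2.6)(11.47 − 11.0) + 49.0 = 52.4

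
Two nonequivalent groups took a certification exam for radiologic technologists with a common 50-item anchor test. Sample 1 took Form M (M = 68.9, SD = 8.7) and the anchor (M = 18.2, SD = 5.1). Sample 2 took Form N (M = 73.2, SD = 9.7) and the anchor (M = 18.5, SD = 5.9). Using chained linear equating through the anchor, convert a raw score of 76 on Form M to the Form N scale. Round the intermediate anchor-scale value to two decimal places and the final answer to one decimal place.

Form M → anchor (Sample 1): v = (5.1/8.7)(76 − 68.9) + 18.2 = 22.36
anchor → Form N (Sample 2): y = (9.7/5.9)(22.36 − 18.5) + 73.2 = 79.5

79.5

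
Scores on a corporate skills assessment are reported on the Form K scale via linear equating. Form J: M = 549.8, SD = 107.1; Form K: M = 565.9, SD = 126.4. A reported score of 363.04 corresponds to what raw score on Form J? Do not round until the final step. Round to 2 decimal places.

Invert y = (SD_Y/SD_X)(x − M_X) + M_Y:
x = (SD_X/SD_Y)(y − M_Y) + M_X = (107.1/126.4)(363.04 − 565.9) + 549.8
x = 0.847310 × -202.860 + 549.8 = 377.91

377.91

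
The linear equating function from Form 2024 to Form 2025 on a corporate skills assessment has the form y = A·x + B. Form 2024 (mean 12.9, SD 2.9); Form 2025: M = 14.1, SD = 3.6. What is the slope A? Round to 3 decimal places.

1.241

A = SD_Y / SD_X = 3.6 / 2.9 = 1.241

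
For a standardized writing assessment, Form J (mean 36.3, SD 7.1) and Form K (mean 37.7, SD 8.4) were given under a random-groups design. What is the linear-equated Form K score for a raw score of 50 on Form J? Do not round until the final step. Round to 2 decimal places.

Linear equating: y = (SD_Y/SD_X)(x − M_X) + M_Y
y = (8.4/7.1)(50 − 36.3) + 37.7
y = 1.183099 × 13.7 + 37.7 = 16.2085 + 37.7 = 53.91

53.91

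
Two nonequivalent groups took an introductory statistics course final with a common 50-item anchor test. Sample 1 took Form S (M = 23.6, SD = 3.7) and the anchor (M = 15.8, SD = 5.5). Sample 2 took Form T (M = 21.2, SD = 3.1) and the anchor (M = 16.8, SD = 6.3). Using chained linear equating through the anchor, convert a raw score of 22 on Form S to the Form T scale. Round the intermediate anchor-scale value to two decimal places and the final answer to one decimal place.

19.5

Form S → anchor (Sample 1): v = (5.5/3.7)(22 − 23.6) + 15.8 = 13.42
anchor → Form T (Sample 2): y = (3.1/6.3)(13.42 − 16.8) + 21.2 = 19.5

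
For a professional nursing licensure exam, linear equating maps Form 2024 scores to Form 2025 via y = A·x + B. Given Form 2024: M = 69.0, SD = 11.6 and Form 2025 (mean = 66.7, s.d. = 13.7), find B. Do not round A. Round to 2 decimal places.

A = SD_Y / SD_X = 13.7 / 11.6 = 1.181034
B = M_Y − A·M_X = 66.7 − 1.181034 × 69.0 = -14.79

-14.79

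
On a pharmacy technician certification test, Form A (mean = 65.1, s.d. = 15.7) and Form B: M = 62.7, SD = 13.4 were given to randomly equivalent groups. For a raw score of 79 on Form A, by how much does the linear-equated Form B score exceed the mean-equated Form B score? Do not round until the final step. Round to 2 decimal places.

-2.04

Mean-equated: 79 + (62.7 − 65.1) = 76.60
Linear-equated: (13.4/15.7)(79 − 65.1) + 62.7 = 74.564
Difference = 74.564 − 76.60 = -2.04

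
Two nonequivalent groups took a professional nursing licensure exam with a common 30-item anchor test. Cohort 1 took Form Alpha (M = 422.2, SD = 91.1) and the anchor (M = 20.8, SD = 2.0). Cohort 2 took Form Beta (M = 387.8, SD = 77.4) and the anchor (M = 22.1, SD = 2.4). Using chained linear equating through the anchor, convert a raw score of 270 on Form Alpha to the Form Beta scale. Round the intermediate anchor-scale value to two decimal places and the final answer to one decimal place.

Form Alpha → anchor (Cohort 1): v = (2.0/91.1)(270 − 422.2) + 20.8 = 17.46
anchor → Form Beta (Cohort 2): y = (77.4/2.4)(17.46 − 22.1) + 387.8 = 238.2

238.2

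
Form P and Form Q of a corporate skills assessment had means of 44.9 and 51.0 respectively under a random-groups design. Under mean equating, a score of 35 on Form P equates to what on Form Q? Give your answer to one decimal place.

41.1

Mean equating: y = x + (M_Y − M_X) = 35 + (51.0 − 44.9) = 41.1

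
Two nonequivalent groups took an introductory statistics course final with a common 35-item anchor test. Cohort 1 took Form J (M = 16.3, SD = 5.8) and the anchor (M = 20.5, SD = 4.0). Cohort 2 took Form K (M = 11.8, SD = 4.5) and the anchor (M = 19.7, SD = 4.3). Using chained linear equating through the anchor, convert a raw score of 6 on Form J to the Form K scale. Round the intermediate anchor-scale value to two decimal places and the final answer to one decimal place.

5.2

Form J → anchor (Cohort 1): v = (4.0/5.8)(6 − 16.3) + 20.5 = 13.40
anchor → Form K (Cohort 2): y = (4.5/4.3)(13.40 − 19.7) + 11.8 = 5.2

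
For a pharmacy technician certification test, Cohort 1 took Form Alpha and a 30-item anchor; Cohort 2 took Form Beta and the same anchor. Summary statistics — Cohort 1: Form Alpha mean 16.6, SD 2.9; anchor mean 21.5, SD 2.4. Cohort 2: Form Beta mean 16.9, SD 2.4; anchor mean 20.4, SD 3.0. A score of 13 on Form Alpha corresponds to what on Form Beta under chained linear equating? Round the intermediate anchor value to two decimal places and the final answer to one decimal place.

15.4

Form Alpha → anchor (Cohort 1): v = (2.4/2.9)(13 − 16.6) + 21.5 = 18.52
anchor → Form Beta (Cohort 2): y = (2.4/3.0)(18.52 − 20.4) + 16.9 = 15.4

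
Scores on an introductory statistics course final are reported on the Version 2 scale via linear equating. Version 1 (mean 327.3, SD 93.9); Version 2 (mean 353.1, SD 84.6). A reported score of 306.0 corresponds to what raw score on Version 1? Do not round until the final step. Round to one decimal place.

275.0

Invert y = (SD_Y/SD_X)(x − M_X) + M_Y:
x = (SD_X/SD_Y)(y − M_Y) + M_X = (93.9/84.6)(306.0 − 353.1) + 327.3
x = 1.109929 × -47.100 + 327.3 = 275.0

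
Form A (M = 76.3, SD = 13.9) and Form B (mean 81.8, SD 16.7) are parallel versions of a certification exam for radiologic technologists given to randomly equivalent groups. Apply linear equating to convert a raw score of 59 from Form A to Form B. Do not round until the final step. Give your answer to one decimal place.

61.0

Linear equating: y = (SD_Y/SD_X)(x − M_X) + M_Y
y = (16.7/13.9)(59 − 76.3) + 81.8
y = 1.201439 × -17.3 + 81.8 = -20.7849 + 81.8 = 61.0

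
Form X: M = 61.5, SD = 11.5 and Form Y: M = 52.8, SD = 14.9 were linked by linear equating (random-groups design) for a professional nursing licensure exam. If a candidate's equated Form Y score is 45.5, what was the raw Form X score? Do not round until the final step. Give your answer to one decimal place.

55.9

Invert y = (SD_Y/SD_X)(x − M_X) + M_Y:
x = (SD_X/SD_Y)(y − M_Y) + M_X = (11.5/14.9)(45.5 − 52.8) + 61.5
x = 0.771812 × -7.300 + 61.5 = 55.9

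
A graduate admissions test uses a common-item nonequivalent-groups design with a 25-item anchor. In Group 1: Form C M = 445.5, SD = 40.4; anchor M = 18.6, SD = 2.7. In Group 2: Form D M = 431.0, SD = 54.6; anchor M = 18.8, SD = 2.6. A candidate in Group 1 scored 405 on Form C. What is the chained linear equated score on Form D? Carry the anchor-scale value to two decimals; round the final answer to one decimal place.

369.9

Form C → anchor (Group 1): v = (2.7/40.4)(405 − 445.5) + 18.6 = 15.89
anchor → Form D (Group 2): y = (54.6/2.6)(15.89 − 18.8) + 431.0 = 369.9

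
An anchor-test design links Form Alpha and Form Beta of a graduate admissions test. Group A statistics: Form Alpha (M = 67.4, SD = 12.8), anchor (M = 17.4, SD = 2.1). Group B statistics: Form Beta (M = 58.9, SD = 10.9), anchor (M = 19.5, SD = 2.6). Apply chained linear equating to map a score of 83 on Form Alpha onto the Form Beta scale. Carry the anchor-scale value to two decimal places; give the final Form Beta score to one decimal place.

60.8

Form Alpha → anchor (Group A): v = (2.1/12.8)(83 − 67.4) + 17.4 = 19.96
anchor → Form Beta (Group B): y = (10.9/2.6)(19.96 − 19.5) + 58.9 = 60.8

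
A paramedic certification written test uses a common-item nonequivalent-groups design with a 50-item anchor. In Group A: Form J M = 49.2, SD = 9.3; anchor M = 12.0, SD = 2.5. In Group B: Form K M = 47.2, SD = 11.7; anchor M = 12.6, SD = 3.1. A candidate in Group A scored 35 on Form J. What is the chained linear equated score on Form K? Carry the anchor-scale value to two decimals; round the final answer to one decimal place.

30.5

Form J → anchor (Group A): v = (2.5/9.3)(35 − 49.2) + 12.0 = 8.18
anchor → Form K (Group B): y = (11.7/3.1)(8.18 − 12.6) + 47.2 = 30.5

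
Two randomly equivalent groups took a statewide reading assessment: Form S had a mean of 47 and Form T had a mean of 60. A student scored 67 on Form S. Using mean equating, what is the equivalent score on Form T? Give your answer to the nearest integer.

Mean equating: y = x + (M_Y − M_X) = 67 + (60 − 47) = 80

80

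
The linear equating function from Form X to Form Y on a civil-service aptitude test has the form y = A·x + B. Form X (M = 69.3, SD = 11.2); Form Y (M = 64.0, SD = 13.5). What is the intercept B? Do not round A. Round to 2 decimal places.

A = SD_Y / SD_X = 13.5 / 11.2 = 1.205357
B = M_Y − A·M_X = 64.0 − 1.205357 × 69.3 = -19.53

-19.53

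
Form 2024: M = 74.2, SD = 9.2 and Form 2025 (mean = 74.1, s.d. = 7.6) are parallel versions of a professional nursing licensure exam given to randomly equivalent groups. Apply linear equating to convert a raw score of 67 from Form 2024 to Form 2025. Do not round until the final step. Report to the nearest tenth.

Linear equating: y = (SD_Y/SD_X)(x − M_X) + M_Y
y = (7.6/9.2)(67 − 74.2) + 74.1
y = 0.826087 × -7.2 + 74.1 = -5.9478 + 74.1 = 68.2

68.2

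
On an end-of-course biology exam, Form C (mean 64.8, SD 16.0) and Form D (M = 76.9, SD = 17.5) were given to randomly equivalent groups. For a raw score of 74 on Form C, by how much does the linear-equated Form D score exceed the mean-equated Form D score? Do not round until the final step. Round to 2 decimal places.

Mean-equated: 74 + (76.9 − 64.8) = 86.10
Linear-equated: (17.5/16.0)(74 − 64.8) + 76.9 = 86.963
Difference = 86.963 − 86.10 = 0.86

0.86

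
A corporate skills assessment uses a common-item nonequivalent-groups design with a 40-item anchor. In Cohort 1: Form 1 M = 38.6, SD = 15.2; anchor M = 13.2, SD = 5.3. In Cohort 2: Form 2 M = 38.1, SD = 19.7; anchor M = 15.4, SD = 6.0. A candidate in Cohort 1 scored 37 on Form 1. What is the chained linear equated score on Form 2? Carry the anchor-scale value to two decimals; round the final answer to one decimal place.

Form 1 → anchor (Cohort 1): v = (5.3/15.2)(37 − 38.6) + 13.2 = 12.64
anchor → Form 2 (Cohort 2): y = (19.7/6.0)(12.64 − 15.4) + 38.1 = 29.0

29.0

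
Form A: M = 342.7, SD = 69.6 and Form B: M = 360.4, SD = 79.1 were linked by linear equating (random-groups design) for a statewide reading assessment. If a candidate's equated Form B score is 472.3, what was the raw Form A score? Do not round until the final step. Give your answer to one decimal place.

Invert y = (SD_Y/SD_X)(x − M_X) + M_Y:
x = (SD_X/SD_Y)(y − M_Y) + M_X = (69.6/79.1)(472.3 − 360.4) + 342.7
x = 0.879899 × 111.900 + 342.7 = 441.2

441.2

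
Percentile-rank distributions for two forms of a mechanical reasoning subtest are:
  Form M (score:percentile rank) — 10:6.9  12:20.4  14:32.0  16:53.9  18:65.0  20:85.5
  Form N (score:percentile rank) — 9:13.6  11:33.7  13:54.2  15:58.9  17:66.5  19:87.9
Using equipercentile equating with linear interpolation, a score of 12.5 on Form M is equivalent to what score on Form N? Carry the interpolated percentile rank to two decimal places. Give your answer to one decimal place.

PR of 12.5 on Form M: 20.4 + (12.5 − 12)/(14 − 12) × (32.0 − 20.4) = 23.30
On Form N, PR 23.30 falls between score 9 (PR 13.6) and 11 (PR 33.7).
Interpolate: 9 + (23.30 − 13.6)/(33.7 − 13.6) × (11 − 9) = 10.0

10.0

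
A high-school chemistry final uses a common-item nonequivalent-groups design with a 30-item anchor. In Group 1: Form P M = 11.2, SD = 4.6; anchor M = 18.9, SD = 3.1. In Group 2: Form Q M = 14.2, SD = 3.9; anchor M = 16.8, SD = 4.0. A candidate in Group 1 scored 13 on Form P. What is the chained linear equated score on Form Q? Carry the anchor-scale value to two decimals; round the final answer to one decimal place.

Form P → anchor (Group 1): v = (3.1/4.6)(13 − 11.2) + 18.9 = 20.11
anchor → Form Q (Group 2): y = (3.9/4.0)(20.11 − 16.8) + 14.2 = 17.4

17.4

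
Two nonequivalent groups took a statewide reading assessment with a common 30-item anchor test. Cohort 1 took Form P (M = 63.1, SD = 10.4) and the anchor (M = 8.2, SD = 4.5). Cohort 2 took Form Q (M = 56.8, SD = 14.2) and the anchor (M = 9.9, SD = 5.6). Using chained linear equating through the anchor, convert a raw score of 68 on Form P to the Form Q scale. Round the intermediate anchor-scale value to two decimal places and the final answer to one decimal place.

Form P → anchor (Cohort 1): v = (4.5/10.4)(68 − 63.1) + 8.2 = 10.32
anchor → Form Q (Cohort 2): y = (14.2/5.6)(10.32 − 9.9) + 56.8 = 57.9

57.9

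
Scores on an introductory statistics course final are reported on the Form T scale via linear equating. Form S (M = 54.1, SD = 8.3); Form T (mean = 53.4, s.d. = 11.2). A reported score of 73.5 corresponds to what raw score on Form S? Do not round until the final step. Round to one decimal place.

69.0

Invert y = (SD_Y/SD_X)(x − M_X) + M_Y:
x = (SD_X/SD_Y)(y − M_Y) + M_X = (8.3/11.2)(73.5 − 53.4) + 54.1
x = 0.741071 × 20.100 + 54.1 = 69.0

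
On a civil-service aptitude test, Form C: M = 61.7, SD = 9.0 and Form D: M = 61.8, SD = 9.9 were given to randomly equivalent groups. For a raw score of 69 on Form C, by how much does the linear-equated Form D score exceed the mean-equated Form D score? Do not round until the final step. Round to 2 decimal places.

0.73

Mean-equated: 69 + (61.8 − 61.7) = 69.10
Linear-equated: (9.9/9.0)(69 − 61.7) + 61.8 = 69.830
Difference = 69.830 − 69.10 = 0.73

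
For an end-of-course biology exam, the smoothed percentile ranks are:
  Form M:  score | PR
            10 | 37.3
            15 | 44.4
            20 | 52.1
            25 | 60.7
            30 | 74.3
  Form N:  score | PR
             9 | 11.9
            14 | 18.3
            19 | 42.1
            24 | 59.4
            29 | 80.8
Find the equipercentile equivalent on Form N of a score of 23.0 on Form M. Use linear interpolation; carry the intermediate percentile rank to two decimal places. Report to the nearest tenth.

PR of 23.0 on Form M: 52.1 + (23.0 − 20)/(25 − 20) × (60.7 − 52.1) = 57.26
On Form N, PR 57.26 falls between score 19 (PR 42.1) and 24 (PR 59.4).
Interpolate: 19 + (57.26 − 42.1)/(59.4 − 42.1) × (24 − 19) = 23.4

23.4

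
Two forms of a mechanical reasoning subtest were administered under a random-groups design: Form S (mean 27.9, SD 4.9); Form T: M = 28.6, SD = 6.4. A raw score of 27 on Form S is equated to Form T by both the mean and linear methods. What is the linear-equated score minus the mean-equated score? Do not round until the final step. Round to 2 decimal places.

-0.28

Mean-equated: 27 + (28.6 − 27.9) = 27.70
Linear-equated: (6.4/4.9)(27 − 27.9) + 28.6 = 27.424
Difference = 27.424 − 27.70 = -0.28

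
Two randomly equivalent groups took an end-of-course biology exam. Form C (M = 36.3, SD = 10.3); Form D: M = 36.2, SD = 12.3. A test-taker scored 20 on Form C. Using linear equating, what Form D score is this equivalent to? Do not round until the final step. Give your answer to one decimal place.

Linear equating: y = (SD_Y/SD_X)(x − M_X) + M_Y
y = (12.3/10.3)(20 − 36.3) + 36.2
y = 1.194175 × -16.3 + 36.2 = -19.4650 + 36.2 = 16.7

16.7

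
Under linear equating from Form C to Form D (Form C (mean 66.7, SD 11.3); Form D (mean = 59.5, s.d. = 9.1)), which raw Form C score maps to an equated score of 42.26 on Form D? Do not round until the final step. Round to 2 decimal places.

Invert y = (SD_Y/SD_X)(x − M_X) + M_Y:
x = (SD_X/SD_Y)(y − M_Y) + M_X = (11.3/9.1)(42.26 − 59.5) + 66.7
x = 1.241758 × -17.240 + 66.7 = 45.29

45.29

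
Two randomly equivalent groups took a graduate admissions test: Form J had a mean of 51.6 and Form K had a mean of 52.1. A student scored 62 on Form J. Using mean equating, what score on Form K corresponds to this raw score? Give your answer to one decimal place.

Mean equating: y = x + (M_Y − M_X) = 62 + (52.1 − 51.6) = 62.5

62.5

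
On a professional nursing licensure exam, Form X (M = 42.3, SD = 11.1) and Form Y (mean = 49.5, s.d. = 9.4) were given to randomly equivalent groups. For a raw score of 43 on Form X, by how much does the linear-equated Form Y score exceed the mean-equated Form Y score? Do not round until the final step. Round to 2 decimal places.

Mean-equated: 43 + (49.5 − 42.3) = 50.20
Linear-equated: (9.4/11.1)(43 − 42.3) + 49.5 = 50.093
Difference = 50.093 − 50.20 = -0.11

-0.11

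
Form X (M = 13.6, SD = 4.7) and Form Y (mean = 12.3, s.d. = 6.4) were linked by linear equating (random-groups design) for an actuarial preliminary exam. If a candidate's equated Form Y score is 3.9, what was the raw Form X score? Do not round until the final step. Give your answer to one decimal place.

Invert y = (SD_Y/SD_X)(x − M_X) + M_Y:
x = (SD_X/SD_Y)(y − M_Y) + M_X = (4.7/6.4)(3.9 − 12.3) + 13.6
x = 0.734375 × -8.400 + 13.6 = 7.4

7.4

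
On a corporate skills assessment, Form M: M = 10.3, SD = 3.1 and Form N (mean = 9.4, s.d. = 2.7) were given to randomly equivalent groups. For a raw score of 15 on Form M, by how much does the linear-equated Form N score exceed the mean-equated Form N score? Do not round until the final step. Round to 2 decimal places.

-0.61

Mean-equated: 15 + (9.4 − 10.3) = 14.10
Linear-equated: (2.7/3.1)(15 − 10.3) + 9.4 = 13.494
Difference = 13.494 − 14.10 = -0.61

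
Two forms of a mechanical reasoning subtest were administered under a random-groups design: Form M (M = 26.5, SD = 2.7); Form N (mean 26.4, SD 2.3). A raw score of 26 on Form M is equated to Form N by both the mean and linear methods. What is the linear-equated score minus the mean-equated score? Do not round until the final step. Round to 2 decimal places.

Mean-equated: 26 + (26.4 − 26.5) = 25.90
Linear-equated: (2.3/2.7)(26 − 26.5) + 26.4 = 25.974
Difference = 25.974 − 25.90 = 0.07

0.07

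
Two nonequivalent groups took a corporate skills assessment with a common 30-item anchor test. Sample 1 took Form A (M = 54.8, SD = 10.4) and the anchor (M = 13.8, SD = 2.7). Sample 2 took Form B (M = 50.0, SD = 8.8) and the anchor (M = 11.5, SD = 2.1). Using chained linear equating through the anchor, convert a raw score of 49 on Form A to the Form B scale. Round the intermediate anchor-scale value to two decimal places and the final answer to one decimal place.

53.3

Form A → anchor (Sample 1): v = (2.7/10.4)(49 − 54.8) + 13.8 = 12.29
anchor → Form B (Sample 2): y = (8.8/2.1)(12.29 − 11.5) + 50.0 = 53.3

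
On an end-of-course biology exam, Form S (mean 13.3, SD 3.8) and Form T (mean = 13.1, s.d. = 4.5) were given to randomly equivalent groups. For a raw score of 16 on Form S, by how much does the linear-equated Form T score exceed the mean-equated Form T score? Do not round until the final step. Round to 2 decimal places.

Mean-equated: 16 + (13.1 − 13.3) = 15.80
Linear-equated: (4.5/3.8)(16 − 13.3) + 13.1 = 16.297
Difference = 16.297 − 15.80 = 0.50

0.50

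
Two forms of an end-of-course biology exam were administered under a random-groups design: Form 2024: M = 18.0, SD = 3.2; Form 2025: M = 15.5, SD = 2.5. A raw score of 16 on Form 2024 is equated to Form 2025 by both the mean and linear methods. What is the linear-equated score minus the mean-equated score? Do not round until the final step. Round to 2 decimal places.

0.44

Mean-equated: 16 + (15.5 − 18.0) = 13.50
Linear-equated: (2.5/3.2)(16 − 18.0) + 15.5 = 13.938
Difference = 13.938 − 13.50 = 0.44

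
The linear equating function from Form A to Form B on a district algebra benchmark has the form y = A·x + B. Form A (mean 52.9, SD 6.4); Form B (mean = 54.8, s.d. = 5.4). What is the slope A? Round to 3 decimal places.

A = SD_Y / SD_X = 5.4 / 6.4 = 0.844

0.844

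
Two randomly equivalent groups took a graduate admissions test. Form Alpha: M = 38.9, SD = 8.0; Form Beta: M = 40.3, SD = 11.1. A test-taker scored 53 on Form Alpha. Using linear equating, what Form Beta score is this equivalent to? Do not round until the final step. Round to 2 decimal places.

59.86

Linear equating: y = (SD_Y/SD_X)(x − M_X) + M_Y
y = (11.1/8.0)(53 − 38.9) + 40.3
y = 1.387500 × 14.1 + 40.3 = 19.5638 + 40.3 = 59.86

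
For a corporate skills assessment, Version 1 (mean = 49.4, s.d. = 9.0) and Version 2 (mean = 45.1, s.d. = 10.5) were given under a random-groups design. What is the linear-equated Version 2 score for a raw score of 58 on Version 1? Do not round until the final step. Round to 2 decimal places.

55.13

Linear equating: y = (SD_Y/SD_X)(x − M_X) + M_Y
y = (10.5/9.0)(58 − 49.4) + 45.1
y = 1.166667 × 8.6 + 45.1 = 10.0333 + 45.1 = 55.13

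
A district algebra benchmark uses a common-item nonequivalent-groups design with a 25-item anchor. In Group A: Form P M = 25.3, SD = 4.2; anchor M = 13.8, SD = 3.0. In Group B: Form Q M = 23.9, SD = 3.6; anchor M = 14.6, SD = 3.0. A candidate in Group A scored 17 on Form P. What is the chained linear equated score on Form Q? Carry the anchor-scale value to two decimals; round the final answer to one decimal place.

Form P → anchor (Group A): v = (3.0/4.2)(17 − 25.3) + 13.8 = 7.87
anchor → Form Q (Group B): y = (3.6/3.0)(7.87 − 14.6) + 23.9 = 15.8

15.8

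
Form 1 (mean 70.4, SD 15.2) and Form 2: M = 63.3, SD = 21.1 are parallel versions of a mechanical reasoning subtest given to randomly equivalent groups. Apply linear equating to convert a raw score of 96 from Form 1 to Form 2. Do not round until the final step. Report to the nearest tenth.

98.8

Linear equating: y = (SD_Y/SD_X)(x − M_X) + M_Y
y = (21.1/15.2)(96 − 70.4) + 63.3
y = 1.388158 × 25.6 + 63.3 = 35.5368 + 63.3 = 98.8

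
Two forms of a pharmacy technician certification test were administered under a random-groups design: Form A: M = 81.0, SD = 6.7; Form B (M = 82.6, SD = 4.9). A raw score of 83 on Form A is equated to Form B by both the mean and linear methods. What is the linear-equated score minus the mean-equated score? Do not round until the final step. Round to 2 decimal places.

Mean-equated: 83 + (82.6 − 81.0) = 84.60
Linear-equated: (4.9/6.7)(83 − 81.0) + 82.6 = 84.063
Difference = 84.063 − 84.60 = -0.54

-0.54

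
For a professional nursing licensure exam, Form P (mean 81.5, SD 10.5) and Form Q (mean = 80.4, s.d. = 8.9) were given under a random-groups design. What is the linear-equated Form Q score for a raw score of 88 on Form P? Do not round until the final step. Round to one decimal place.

Linear equating: y = (SD_Y/SD_X)(x − M_X) + M_Y
y = (8.9/10.5)(88 − 81.5) + 80.4
y = 0.847619 × 6.5 + 80.4 = 5.5095 + 80.4 = 85.9

85.9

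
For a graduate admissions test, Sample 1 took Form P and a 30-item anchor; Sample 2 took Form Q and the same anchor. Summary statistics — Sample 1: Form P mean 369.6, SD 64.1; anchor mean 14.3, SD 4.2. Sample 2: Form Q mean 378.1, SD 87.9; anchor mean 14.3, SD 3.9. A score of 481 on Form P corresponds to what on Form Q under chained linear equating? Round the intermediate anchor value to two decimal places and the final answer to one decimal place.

Form P → anchor (Sample 1): v = (4.2/64.1)(481 − 369.6) + 14.3 = 21.60
anchor → Form Q (Sample 2): y = (87.9/3.9)(21.60 − 14.3) + 378.1 = 542.6

542.6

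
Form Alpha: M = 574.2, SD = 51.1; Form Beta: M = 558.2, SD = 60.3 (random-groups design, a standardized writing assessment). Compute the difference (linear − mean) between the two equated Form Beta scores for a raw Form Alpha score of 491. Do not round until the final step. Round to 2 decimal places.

-14.98

Mean-equated: 491 + (558.2 − 574.2) = 475.00
Linear-equated: (60.3/51.1)(491 − 574.2) + 558.2 = 460.021
Difference = 460.021 − 475.00 = -14.98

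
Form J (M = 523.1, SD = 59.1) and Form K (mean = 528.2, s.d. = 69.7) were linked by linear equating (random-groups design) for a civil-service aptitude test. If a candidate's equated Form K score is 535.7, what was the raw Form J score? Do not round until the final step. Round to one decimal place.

Invert y = (SD_Y/SD_X)(x − M_X) + M_Y:
x = (SD_X/SD_Y)(y − M_Y) + M_X = (59.1/69.7)(535.7 − 528.2) + 523.1
x = 0.847920 × 7.500 + 523.1 = 529.5

529.5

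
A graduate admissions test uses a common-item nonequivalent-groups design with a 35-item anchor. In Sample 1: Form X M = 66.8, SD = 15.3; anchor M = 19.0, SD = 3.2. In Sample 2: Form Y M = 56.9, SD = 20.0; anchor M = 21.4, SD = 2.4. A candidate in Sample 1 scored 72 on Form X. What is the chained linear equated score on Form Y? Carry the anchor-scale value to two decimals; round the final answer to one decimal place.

Form X → anchor (Sample 1): v = (3.2/15.3)(72 − 66.8) + 19.0 = 20.09
anchor → Form Y (Sample 2): y = (20.0/2.4)(20.09 − 21.4) + 56.9 = 46.0

46.0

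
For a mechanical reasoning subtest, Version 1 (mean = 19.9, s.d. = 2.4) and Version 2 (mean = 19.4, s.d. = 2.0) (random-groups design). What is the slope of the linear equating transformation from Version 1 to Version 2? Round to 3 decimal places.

A = SD_Y / SD_X = 2.0 / 2.4 = 0.833

0.833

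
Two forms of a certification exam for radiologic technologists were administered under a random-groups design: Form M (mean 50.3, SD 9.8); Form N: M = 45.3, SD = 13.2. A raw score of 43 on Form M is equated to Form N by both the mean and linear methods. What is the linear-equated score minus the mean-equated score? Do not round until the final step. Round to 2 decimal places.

-2.53

Mean-equated: 43 + (45.3 − 50.3) = 38.00
Linear-equated: (13.2/9.8)(43 − 50.3) + 45.3 = 35.467
Difference = 35.467 − 38.00 = -2.53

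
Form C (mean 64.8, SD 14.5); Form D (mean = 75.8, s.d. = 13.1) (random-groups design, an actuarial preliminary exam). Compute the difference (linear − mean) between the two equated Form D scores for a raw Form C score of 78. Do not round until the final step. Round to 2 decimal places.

-1.27

Mean-equated: 78 + (75.8 − 64.8) = 89.00
Linear-equated: (13.1/14.5)(78 − 64.8) + 75.8 = 87.726
Difference = 87.726 − 89.00 = -1.27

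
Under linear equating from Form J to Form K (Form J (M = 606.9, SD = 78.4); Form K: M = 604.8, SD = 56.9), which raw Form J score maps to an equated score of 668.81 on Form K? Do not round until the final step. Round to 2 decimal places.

695.10

Invert y = (SD_Y/SD_X)(x − M_X) + M_Y:
x = (SD_X/SD_Y)(y − M_Y) + M_X = (78.4/56.9)(668.81 − 604.8) + 606.9
x = 1.377856 × 64.010 + 606.9 = 695.10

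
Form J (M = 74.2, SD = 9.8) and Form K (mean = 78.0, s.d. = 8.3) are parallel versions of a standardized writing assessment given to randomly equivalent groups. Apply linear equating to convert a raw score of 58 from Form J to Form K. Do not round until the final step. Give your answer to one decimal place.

Linear equating: y = (SD_Y/SD_X)(x − M_X) + M_Y
y = (8.3/9.8)(58 − 74.2) + 78.0
y = 0.846939 × -16.2 + 78.0 = -13.7204 + 78.0 = 64.3

64.3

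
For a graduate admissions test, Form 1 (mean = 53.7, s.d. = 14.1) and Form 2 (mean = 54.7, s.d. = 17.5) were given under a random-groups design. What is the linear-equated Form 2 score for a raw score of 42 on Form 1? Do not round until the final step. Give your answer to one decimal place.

40.2

Linear equating: y = (SD_Y/SD_X)(x − M_X) + M_Y
y = (17.5/14.1)(42 − 53.7) + 54.7
y = 1.241135 × -11.7 + 54.7 = -14.5213 + 54.7 = 40.2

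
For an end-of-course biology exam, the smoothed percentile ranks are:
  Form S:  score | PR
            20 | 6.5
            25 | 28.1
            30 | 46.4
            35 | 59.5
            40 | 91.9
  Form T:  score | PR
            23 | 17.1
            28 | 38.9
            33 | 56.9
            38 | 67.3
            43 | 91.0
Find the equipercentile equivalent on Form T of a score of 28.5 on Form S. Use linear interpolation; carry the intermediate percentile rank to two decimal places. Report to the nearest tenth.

28.6

PR of 28.5 on Form S: 28.1 + (28.5 − 25)/(30 − 25) × (46.4 − 28.1) = 40.91
On Form T, PR 40.91 falls between score 28 (PR 38.9) and 33 (PR 56.9).
Interpolate: 28 + (40.91 − 38.9)/(56.9 − 38.9) × (33 − 28) = 28.6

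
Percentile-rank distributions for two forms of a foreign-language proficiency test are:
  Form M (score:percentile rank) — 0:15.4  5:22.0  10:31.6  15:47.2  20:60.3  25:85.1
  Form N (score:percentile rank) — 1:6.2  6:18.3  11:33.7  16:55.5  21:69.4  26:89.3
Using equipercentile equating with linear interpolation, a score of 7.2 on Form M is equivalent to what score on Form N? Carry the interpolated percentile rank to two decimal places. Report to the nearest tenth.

PR of 7.2 on Form M: 22.0 + (7.2 − 5)/(10 − 5) × (31.6 − 22.0) = 26.22
On Form N, PR 26.22 falls between score 6 (PR 18.3) and 11 (PR 33.7).
Interpolate: 6 + (26.22 − 18.3)/(33.7 − 18.3) × (11 − 6) = 8.6

8.6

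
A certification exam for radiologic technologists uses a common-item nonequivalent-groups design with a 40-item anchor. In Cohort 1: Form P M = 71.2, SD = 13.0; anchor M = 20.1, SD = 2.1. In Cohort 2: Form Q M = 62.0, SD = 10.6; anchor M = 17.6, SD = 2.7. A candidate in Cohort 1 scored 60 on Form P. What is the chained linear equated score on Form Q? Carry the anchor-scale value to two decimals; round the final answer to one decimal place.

Form P → anchor (Cohort 1): v = (2.1/13.0)(60 − 71.2) + 20.1 = 18.29
anchor → Form Q (Cohort 2): y = (10.6/2.7)(18.29 − 17.6) + 62.0 = 64.7

64.7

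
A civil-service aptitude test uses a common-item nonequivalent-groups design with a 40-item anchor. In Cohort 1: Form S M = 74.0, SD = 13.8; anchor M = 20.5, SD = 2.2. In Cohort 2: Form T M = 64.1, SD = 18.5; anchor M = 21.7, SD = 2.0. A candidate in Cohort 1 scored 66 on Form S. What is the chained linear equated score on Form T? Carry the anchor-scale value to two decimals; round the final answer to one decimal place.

Form S → anchor (Cohort 1): v = (2.2/13.8)(66 − 74.0) + 20.5 = 19.22
anchor → Form T (Cohort 2): y = (18.5/2.0)(19.22 − 21.7) + 64.1 = 41.2

41.2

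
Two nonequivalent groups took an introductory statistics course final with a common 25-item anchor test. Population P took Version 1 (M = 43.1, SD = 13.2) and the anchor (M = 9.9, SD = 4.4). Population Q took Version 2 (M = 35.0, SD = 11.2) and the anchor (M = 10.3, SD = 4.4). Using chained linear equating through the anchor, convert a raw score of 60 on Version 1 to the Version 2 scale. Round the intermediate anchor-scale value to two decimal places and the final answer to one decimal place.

48.3

Version 1 → anchor (Population P): v = (4.4/13.2)(60 − 43.1) + 9.9 = 15.53
anchor → Version 2 (Population Q): y = (11.2/4.4)(15.53 − 10.3) + 35.0 = 48.3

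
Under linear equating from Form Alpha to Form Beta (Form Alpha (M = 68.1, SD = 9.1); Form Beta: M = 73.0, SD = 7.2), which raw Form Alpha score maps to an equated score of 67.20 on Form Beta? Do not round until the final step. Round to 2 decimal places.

60.77

Invert y = (SD_Y/SD_X)(x − M_X) + M_Y:
x = (SD_X/SD_Y)(y − M_Y) + M_X = (9.1/7.2)(67.20 − 73.0) + 68.1
x = 1.263889 × -5.800 + 68.1 = 60.77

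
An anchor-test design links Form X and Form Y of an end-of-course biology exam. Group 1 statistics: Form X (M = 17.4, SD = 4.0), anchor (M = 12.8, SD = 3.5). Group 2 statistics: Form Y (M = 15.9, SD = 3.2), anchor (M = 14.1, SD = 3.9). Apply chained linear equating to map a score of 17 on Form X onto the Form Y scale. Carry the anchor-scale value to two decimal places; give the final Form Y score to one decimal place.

Form X → anchor (Group 1): v = (3.5/4.0)(17 − 17.4) + 12.8 = 12.45
anchor → Form Y (Group 2): y = (3.2/3.9)(12.45 − 14.1) + 15.9 = 14.5

14.5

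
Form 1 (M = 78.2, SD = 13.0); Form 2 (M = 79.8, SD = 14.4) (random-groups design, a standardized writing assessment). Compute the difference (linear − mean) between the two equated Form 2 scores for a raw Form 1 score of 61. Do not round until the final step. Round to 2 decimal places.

-1.85

Mean-equated: 61 + (79.8 − 78.2) = 62.60
Linear-equated: (14.4/13.0)(61 − 78.2) + 79.8 = 60.748
Difference = 60.748 − 62.60 = -1.85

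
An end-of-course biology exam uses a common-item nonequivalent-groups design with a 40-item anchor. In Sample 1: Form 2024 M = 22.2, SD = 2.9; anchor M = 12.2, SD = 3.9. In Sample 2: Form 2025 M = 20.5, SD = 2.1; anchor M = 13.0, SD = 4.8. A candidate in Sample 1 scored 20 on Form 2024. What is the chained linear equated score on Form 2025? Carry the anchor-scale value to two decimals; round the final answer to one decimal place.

18.9

Form 2024 → anchor (Sample 1): v = (3.9/2.9)(20 − 22.2) + 12.2 = 9.24
anchor → Form 2025 (Sample 2): y = (2.1/4.8)(9.24 − 13.0) + 20.5 = 18.9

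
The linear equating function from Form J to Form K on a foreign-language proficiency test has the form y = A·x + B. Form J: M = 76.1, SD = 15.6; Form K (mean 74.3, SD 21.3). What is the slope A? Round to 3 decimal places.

1.365

A = SD_Y / SD_X = 21.3 / 15.6 = 1.365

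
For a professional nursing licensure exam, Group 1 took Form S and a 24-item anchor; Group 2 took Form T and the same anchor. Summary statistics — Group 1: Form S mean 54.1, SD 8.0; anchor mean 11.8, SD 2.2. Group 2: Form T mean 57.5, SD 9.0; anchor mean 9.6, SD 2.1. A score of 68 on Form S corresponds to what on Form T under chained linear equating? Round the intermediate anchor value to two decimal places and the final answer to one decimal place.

83.3

Form S → anchor (Group 1): v = (2.2/8.0)(68 − 54.1) + 11.8 = 15.62
anchor → Form T (Group 2): y = (9.0/2.1)(15.62 − 9.6) + 57.5 = 83.3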